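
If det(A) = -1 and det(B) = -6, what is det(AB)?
6

Use the multiplicative property of determinants: det(AB) = det(A)*det(B).
det(AB) = (-1)*(-6) = 6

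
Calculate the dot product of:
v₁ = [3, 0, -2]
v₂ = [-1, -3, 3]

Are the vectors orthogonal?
-9, No

The dot product is the sum of products of corresponding components.
v₁·v₂ = (3)*(-1) + (0)*(-3) + (-2)*(3) = -3 + 0 - 6 = -9.
Two vectors are orthogonal iff their dot product is 0; here the dot product is -9, so the vectors are not orthogonal.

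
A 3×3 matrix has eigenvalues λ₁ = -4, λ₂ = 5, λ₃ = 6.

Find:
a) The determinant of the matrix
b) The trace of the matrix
det = -120, trace = 7

Two standard eigenvalue identities:
- det(A) equals the product of the eigenvalues (counted with multiplicity).
- trace(A) equals the sum of the eigenvalues.
det(A) = (-4)*(5)*(6) = -120.
trace(A) = -4 + 5 + 6 = 7.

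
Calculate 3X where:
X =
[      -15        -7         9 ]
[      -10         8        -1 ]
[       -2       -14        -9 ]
3X =
[      -45       -21        27 ]
[      -30        24        -3 ]
[       -6       -42       -27 ]

Scalar multiplication is elementwise: (3X)[i][j] = 3 * X[i][j].
  (3X)[0][0] = 3 * (-15) = -45
  (3X)[0][1] = 3 * (-7) = -21
  (3X)[0][2] = 3 * (9) = 27
  (3X)[1][0] = 3 * (-10) = -30
  (3X)[1][1] = 3 * (8) = 24
  (3X)[1][2] = 3 * (-1) = -3
  (3X)[2][0] = 3 * (-2) = -6
  (3X)[2][1] = 3 * (-14) = -42
  (3X)[2][2] = 3 * (-9) = -27
3X =
[      -45       -21        27 ]
[      -30        24        -3 ]
[       -6       -42       -27 ]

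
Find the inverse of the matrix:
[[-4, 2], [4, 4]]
[[-1/6, 1/12], [1/6, 1/6]]

For [[a,b],[c,d]], inverse = (1/det)·[[d,-b],[-c,a]]
det = -4·4 - 2·4 = -24
Inverse = (1/-24)·[[4, -2], [-4, -4]]
        = [[-1/6, 1/12], [1/6, 1/6]]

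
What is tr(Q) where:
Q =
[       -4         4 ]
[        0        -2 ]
tr(Q) = -4 - 2 = -6

The trace of a square matrix is the sum of its diagonal entries.
Diagonal entries of Q: Q[0][0] = -4, Q[1][1] = -2.
tr(Q) = -4 - 2 = -6.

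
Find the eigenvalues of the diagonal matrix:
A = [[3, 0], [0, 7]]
λ₁ = 3, λ₂ = 7

The characteristic polynomial of A is det(A - λI) = (3 - λ)(7 - λ) = 0.
The roots are λ = 3 and λ = 7, so the eigenvalues are the diagonal entries.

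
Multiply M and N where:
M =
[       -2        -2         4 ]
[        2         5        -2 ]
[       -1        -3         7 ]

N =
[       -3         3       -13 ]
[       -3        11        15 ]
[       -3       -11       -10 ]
MN =
[        0       -72       -44 ]
[      -15        83        69 ]
[       -9      -113      -102 ]

Matrix multiplication: (MN)[i][j] = sum over k of M[i][k] * N[k][j].
  (MN)[0][0] = (-2)*(-3) + (-2)*(-3) + (4)*(-3) = 0
  (MN)[0][1] = (-2)*(3) + (-2)*(11) + (4)*(-11) = -72
  (MN)[0][2] = (-2)*(-13) + (-2)*(15) + (4)*(-10) = -44
  (MN)[1][0] = (2)*(-3) + (5)*(-3) + (-2)*(-3) = -15
  (MN)[1][1] = (2)*(3) + (5)*(11) + (-2)*(-11) = 83
  (MN)[1][2] = (2)*(-13) + (5)*(15) + (-2)*(-10) = 69
  (MN)[2][0] = (-1)*(-3) + (-3)*(-3) + (7)*(-3) = -9
  (MN)[2][1] = (-1)*(3) + (-3)*(11) + (7)*(-11) = -113
  (MN)[2][2] = (-1)*(-13) + (-3)*(15) + (7)*(-10) = -102
MN =
[        0       -72       -44 ]
[      -15        83        69 ]
[       -9      -113      -102 ]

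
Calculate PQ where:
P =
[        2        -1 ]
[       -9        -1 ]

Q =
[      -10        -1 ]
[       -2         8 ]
PQ =
[      -18       -10 ]
[       92         1 ]

Matrix multiplication: (PQ)[i][j] = sum over k of P[i][k] * Q[k][j].
  (PQ)[0][0] = (2)*(-10) + (-1)*(-2) = -18
  (PQ)[0][1] = (2)*(-1) + (-1)*(8) = -10
  (PQ)[1][0] = (-9)*(-10) + (-1)*(-2) = 92
  (PQ)[1][1] = (-9)*(-1) + (-1)*(8) = 1
PQ =
[      -18       -10 ]
[       92         1 ]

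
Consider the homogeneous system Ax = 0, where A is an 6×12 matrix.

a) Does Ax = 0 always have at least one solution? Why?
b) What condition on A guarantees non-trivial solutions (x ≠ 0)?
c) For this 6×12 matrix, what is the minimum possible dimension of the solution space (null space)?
a) Yes, x = 0 is always a solution. b) When A has linearly dependent columns (rank < n). c) Minimum nullity = 6.

a) x = 0 satisfies A·0 = 0, so the zero vector is always a solution.
b) Non-trivial solutions exist iff the columns of A are linearly dependent, equivalently rank(A) < n (the number of columns).
c) By rank-nullity, rank(A) + nullity(A) = n = 12. Since A has only 6 rows, rank(A) ≤ 6, so nullity(A) ≥ 12 - 6 = 6.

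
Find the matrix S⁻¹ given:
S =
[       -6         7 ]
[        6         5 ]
det(S) = -72
S⁻¹ =
[    -5/72      7/72 ]
[     1/12      1/12 ]

For a 2×2 matrix S = [[a, b], [c, d]] with det(S) ≠ 0, S⁻¹ = (1/det(S)) * [[d, -b], [-c, a]].
det(S) = (-6)*(5) - (7)*(6) = -30 - 42 = -72.
S⁻¹ = (1/-72) * [[5, -7], [-6, -6]].
Dividing each entry by -72 and reducing:
S⁻¹ =
[    -5/72      7/72 ]
[     1/12      1/12 ]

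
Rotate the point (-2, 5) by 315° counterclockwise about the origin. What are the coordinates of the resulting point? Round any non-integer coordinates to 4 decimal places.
(2.1213, 4.9497)

Rotation matrix R(θ) = [[cos θ, -sin θ], [sin θ, cos θ]]; for θ = 315°:
R = [[√2/2, √2/2], [-√2/2, √2/2]]
Result: R × [-2, 5]ᵀ = [√2/2·-2 + (√2/2)·5, -√2/2·-2 + (√2/2)·5]ᵀ = (2.1213, 4.9497)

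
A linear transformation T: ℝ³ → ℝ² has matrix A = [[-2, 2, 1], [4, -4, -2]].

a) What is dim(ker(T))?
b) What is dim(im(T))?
dim(ker) = 2, dim(im) = 1

Observe that row 2 = -2 × row 1 (so the rows are linearly dependent).
Thus rank(A) = 1 (only one linearly independent row).
dim(im(T)) = rank(A) = 1.
By the rank-nullity theorem applied to T: ℝ³ → ℝ², rank(A) + nullity(A) = 3 (the domain dimension), so dim(ker(T)) = 3 - 1 = 2.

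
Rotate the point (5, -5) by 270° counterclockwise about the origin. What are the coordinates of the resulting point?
(-5, -5)

Rotation matrix R(θ) = [[cos θ, -sin θ], [sin θ, cos θ]]; for θ = 270°:
R = [[0, 1], [-1, 0]]
Result: R × [5, -5]ᵀ = [0·5 + (1)·-5, -1·5 + (0)·-5]ᵀ = (-5, -5)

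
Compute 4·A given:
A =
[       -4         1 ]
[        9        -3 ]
4A =
[      -16         4 ]
[       36       -12 ]

Scalar multiplication is elementwise: (4A)[i][j] = 4 * A[i][j].
  (4A)[0][0] = 4 * (-4) = -16
  (4A)[0][1] = 4 * (1) = 4
  (4A)[1][0] = 4 * (9) = 36
  (4A)[1][1] = 4 * (-3) = -12
4A =
[      -16         4 ]
[       36       -12 ]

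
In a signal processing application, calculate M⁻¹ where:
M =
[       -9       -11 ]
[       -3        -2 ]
det(M) = -15
M⁻¹ =
[     2/15    -11/15 ]
[     -1/5       3/5 ]

For a 2×2 matrix M = [[a, b], [c, d]] with det(M) ≠ 0, M⁻¹ = (1/det(M)) * [[d, -b], [-c, a]].
det(M) = (-9)*(-2) - (-11)*(-3) = 18 - 33 = -15.
M⁻¹ = (1/-15) * [[-2, 11], [3, -9]].
Dividing each entry by -15 and reducing:
M⁻¹ =
[     2/15    -11/15 ]
[     -1/5       3/5 ]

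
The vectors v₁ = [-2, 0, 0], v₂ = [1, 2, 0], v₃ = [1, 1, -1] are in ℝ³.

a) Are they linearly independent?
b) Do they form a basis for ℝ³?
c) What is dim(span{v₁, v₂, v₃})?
Yes independent, yes basis, dim = 3

Stack v₁, v₂, v₃ as rows of a 3×3 matrix.
[[-2, 0, 0]; [1, 2, 0]; [1, 1, -1]] is already lower triangular with nonzero diagonal entries (-2, 2, -1), so its determinant is the product of the diagonal entries, det = (-2)·(2)·(-1) = 4 ≠ 0, and the rows are linearly independent.
Three linearly independent vectors in ℝ³ form a basis for ℝ³, so dim(span{v₁,v₂,v₃}) = 3.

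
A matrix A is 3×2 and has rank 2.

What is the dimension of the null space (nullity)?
0

The rank-nullity theorem for an m×n matrix states:
rank(A) + nullity(A) = n (the number of columns).
Here n = 2 and rank(A) = 2, so nullity(A) = 2 - 2 = 0.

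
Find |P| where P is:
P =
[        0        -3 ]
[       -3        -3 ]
det(P) = -9

For a 2×2 matrix [[a, b], [c, d]], det = a*d - b*c.
det(P) = (0)*(-3) - (-3)*(-3) = 0 - 9 = -9.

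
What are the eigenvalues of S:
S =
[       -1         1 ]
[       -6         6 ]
λ = 0, 5

Solve det(S - λI) = 0. For a 2×2 matrix the characteristic equation is λ² - (trace)λ + det = 0.
trace(S) = a + d = -1 + 6 = 5.
det(S) = a*d - b*c = (-1)*(6) - (1)*(-6) = -6 + 6 = 0.
Characteristic equation: λ² - (5)λ + (0) = 0.
Discriminant = (5)² - 4*(0) = 25 - 0 = 25.
λ = (5 ± √25) / 2 = (5 ± 5) / 2 = 0, 5.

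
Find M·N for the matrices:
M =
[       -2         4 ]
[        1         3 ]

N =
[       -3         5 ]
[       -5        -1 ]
MN =
[      -14       -14 ]
[      -18         2 ]

Matrix multiplication: (MN)[i][j] = sum over k of M[i][k] * N[k][j].
  (MN)[0][0] = (-2)*(-3) + (4)*(-5) = -14
  (MN)[0][1] = (-2)*(5) + (4)*(-1) = -14
  (MN)[1][0] = (1)*(-3) + (3)*(-5) = -18
  (MN)[1][1] = (1)*(5) + (3)*(-1) = 2
MN =
[      -14       -14 ]
[      -18         2 ]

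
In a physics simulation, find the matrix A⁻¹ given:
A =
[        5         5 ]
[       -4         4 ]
det(A) = 40
A⁻¹ =
[     1/10      -1/8 ]
[     1/10       1/8 ]

For a 2×2 matrix A = [[a, b], [c, d]] with det(A) ≠ 0, A⁻¹ = (1/det(A)) * [[d, -b], [-c, a]].
det(A) = (5)*(4) - (5)*(-4) = 20 + 20 = 40.
A⁻¹ = (1/40) * [[4, -5], [4, 5]].
Dividing each entry by 40 and reducing:
A⁻¹ =
[     1/10      -1/8 ]
[     1/10       1/8 ]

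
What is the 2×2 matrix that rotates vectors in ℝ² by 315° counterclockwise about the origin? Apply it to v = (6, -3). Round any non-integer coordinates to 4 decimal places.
R = [[√2/2, √2/2], [-√2/2, √2/2]]; R·v = (2.1213, -6.3640)

A counterclockwise rotation by angle θ in ℝ² has matrix R(θ) = [[cos θ, -sin θ], [sin θ, cos θ]].
For θ = 315°: cos θ = √2/2, sin θ = -√2/2.
R(315°) = [[√2/2, √2/2], [-√2/2, √2/2]].
R·v = [√2/2·6 + (√2/2)·-3, -√2/2·6 + √2/2·-3] = (2.1213, -6.3640).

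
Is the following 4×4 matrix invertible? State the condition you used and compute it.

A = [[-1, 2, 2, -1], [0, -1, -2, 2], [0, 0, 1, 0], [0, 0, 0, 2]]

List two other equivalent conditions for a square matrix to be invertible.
Yes, invertible; det(A) = 2 ≠ 0. Equivalent conditions: rank(A) = 4; Ax = 0 has only the trivial solution; 0 is not an eigenvalue; the columns of A are linearly independent.

To check invertibility, compute det(A).
The given matrix is triangular, so det(A) equals the product of its diagonal entries = 2 ≠ 0.
Since det(A) ≠ 0, A is invertible.
Equivalent conditions for a square matrix A to be invertible:
- rank(A) = 4 (full rank).
- The homogeneous system Ax = 0 has only the trivial solution x = 0.
- 0 is not an eigenvalue of A.
- The columns (equivalently rows) of A are linearly independent.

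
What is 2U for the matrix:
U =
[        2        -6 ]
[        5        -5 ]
2U =
[        4       -12 ]
[       10       -10 ]

Scalar multiplication is elementwise: (2U)[i][j] = 2 * U[i][j].
  (2U)[0][0] = 2 * (2) = 4
  (2U)[0][1] = 2 * (-6) = -12
  (2U)[1][0] = 2 * (5) = 10
  (2U)[1][1] = 2 * (-5) = -10
2U =
[        4       -12 ]
[       10       -10 ]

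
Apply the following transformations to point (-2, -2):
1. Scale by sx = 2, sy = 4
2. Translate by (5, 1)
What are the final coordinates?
(1, -7)

Step 1: Scale (-2, -2) by (sx, sy) = (2, 4) → (-4, -8)
Step 2: Translate by (5, 1) → (1, -7)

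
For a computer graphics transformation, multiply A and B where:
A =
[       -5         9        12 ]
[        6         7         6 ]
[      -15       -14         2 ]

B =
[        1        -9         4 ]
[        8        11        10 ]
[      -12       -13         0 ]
AB =
[      -77       -12        70 ]
[      -10       -55        94 ]
[     -151       -45      -200 ]

Matrix multiplication: (AB)[i][j] = sum over k of A[i][k] * B[k][j].
  (AB)[0][0] = (-5)*(1) + (9)*(8) + (12)*(-12) = -77
  (AB)[0][1] = (-5)*(-9) + (9)*(11) + (12)*(-13) = -12
  (AB)[0][2] = (-5)*(4) + (9)*(10) + (12)*(0) = 70
  (AB)[1][0] = (6)*(1) + (7)*(8) + (6)*(-12) = -10
  (AB)[1][1] = (6)*(-9) + (7)*(11) + (6)*(-13) = -55
  (AB)[1][2] = (6)*(4) + (7)*(10) + (6)*(0) = 94
  (AB)[2][0] = (-15)*(1) + (-14)*(8) + (2)*(-12) = -151
  (AB)[2][1] = (-15)*(-9) + (-14)*(11) + (2)*(-13) = -45
  (AB)[2][2] = (-15)*(4) + (-14)*(10) + (2)*(0) = -200
AB =
[      -77       -12        70 ]
[      -10       -55        94 ]
[     -151       -45      -200 ]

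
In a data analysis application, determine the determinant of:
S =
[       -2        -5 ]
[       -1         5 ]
det(S) = -15

For a 2×2 matrix [[a, b], [c, d]], det = a*d - b*c.
det(S) = (-2)*(5) - (-5)*(-1) = -10 - 5 = -15.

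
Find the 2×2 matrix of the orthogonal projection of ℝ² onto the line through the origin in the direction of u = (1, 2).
[[1/5, 2/5], [2/5, 4/5]]

The orthogonal projection onto the line spanned by a nonzero vector u = (a, b) has matrix P = (u uᵀ) / (uᵀ u) = (1/(a² + b²)) · [[a², ab], [ab, b²]].
Here u = (1, 2), so a² + b² = 1 + 4 = 5.
P = (1/5) · [[1, 2], [2, 4]] = [[1/5, 2/5], [2/5, 4/5]].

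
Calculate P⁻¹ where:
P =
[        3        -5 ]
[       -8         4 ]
det(P) = -28
P⁻¹ =
[     -1/7     -5/28 ]
[     -2/7     -3/28 ]

For a 2×2 matrix P = [[a, b], [c, d]] with det(P) ≠ 0, P⁻¹ = (1/det(P)) * [[d, -b], [-c, a]].
det(P) = (3)*(4) - (-5)*(-8) = 12 - 40 = -28.
P⁻¹ = (1/-28) * [[4, 5], [8, 3]].
Dividing each entry by -28 and reducing:
P⁻¹ =
[     -1/7     -5/28 ]
[     -2/7     -3/28 ]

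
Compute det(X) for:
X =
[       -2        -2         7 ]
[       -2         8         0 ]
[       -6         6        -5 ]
det(X) = 352

Expand along row 0 (cofactor expansion): det(X) = a*(e*i - f*h) - b*(d*i - f*g) + c*(d*h - e*g), where the 3×3 is [[a, b, c], [d, e, f], [g, h, i]].
Minor M_00 = (8)*(-5) - (0)*(6) = -40 - 0 = -40.
Minor M_01 = (-2)*(-5) - (0)*(-6) = 10 - 0 = 10.
Minor M_02 = (-2)*(6) - (8)*(-6) = -12 + 48 = 36.
det(X) = (-2)*(-40) - (-2)*(10) + (7)*(36) = 80 + 20 + 252 = 352.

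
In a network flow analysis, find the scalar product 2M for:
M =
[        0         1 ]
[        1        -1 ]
2M =
[        0         2 ]
[        2        -2 ]

Scalar multiplication is elementwise: (2M)[i][j] = 2 * M[i][j].
  (2M)[0][0] = 2 * (0) = 0
  (2M)[0][1] = 2 * (1) = 2
  (2M)[1][0] = 2 * (1) = 2
  (2M)[1][1] = 2 * (-1) = -2
2M =
[        0         2 ]
[        2        -2 ]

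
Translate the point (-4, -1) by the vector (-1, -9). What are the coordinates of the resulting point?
(-5, -10)

Translation by (-1, -9):
x' = -4 + -1 = -5
y' = -1 + -9 = -10
Homogeneous matrix: [[1, 0, -1], [0, 1, -9], [0, 0, 1]]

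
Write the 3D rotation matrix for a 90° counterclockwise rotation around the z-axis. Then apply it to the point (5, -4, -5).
R = [[0, -1, 0], [1, 0, 0], [0, 0, 1]]; R·(5, -4, -5) = (4, 5, -5)

Rotation matrix for 90° around z-axis:
cos(90°) = 0, sin(90°) = 1
R = [[0, -1, 0], [1, 0, 0], [0, 0, 1]]
Apply to (5, -4, -5): R·[5, -4, -5]ᵀ = (4, 5, -5)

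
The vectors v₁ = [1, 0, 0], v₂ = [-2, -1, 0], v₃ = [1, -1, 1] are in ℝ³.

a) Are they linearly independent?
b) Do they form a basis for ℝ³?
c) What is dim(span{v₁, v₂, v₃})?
Yes independent, yes basis, dim = 3

Stack v₁, v₂, v₃ as rows of a 3×3 matrix.
[[1, 0, 0]; [-2, -1, 0]; [1, -1, 1]] is already lower triangular with nonzero diagonal entries (1, -1, 1), so its determinant is the product of the diagonal entries, det = (1)·(-1)·(1) = -1 ≠ 0, and the rows are linearly independent.
Three linearly independent vectors in ℝ³ form a basis for ℝ³, so dim(span{v₁,v₂,v₃}) = 3.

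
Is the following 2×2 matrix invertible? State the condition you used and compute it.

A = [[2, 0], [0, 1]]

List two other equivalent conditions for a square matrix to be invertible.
Yes, invertible; det(A) = 2 ≠ 0. Equivalent conditions: rank(A) = 2; Ax = 0 has only the trivial solution; 0 is not an eigenvalue; the columns of A are linearly independent.

To check invertibility, compute det(A).
The given matrix is triangular, so det(A) equals the product of its diagonal entries = 2 ≠ 0.
Since det(A) ≠ 0, A is invertible.
Equivalent conditions for a square matrix A to be invertible:
- rank(A) = 2 (full rank).
- The homogeneous system Ax = 0 has only the trivial solution x = 0.
- 0 is not an eigenvalue of A.
- The columns (equivalently rows) of A are linearly independent.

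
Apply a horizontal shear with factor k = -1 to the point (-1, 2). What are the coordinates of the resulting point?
(-3, 2)

Shear matrix for horizontal shear with factor k = -1:
[[1, -1], [0, 1]]
Result: (-1, 2) → (-3, 2)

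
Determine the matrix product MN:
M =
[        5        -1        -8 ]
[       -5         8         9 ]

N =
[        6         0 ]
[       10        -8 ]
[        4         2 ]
MN =
[      -12        -8 ]
[       86       -46 ]

Matrix multiplication: (MN)[i][j] = sum over k of M[i][k] * N[k][j].
  (MN)[0][0] = (5)*(6) + (-1)*(10) + (-8)*(4) = -12
  (MN)[0][1] = (5)*(0) + (-1)*(-8) + (-8)*(2) = -8
  (MN)[1][0] = (-5)*(6) + (8)*(10) + (9)*(4) = 86
  (MN)[1][1] = (-5)*(0) + (8)*(-8) + (9)*(2) = -46
MN =
[      -12        -8 ]
[       86       -46 ]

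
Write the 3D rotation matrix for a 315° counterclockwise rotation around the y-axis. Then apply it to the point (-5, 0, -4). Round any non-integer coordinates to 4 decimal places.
R = [[√2/2, 0, -√2/2], [0, 1, 0], [√2/2, 0, √2/2]]; R·(-5, 0, -4) = (-0.7071, 0.0000, -6.3640)

Rotation matrix for 315° around y-axis:
cos(315°) = √2/2, sin(315°) = -√2/2
R = [[√2/2, 0, -√2/2], [0, 1, 0], [√2/2, 0, √2/2]]
Apply to (-5, 0, -4): R·[-5, 0, -4]ᵀ = (-0.7071, 0.0000, -6.3640)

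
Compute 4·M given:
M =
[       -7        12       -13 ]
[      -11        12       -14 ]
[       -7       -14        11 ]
4M =
[      -28        48       -52 ]
[      -44        48       -56 ]
[      -28       -56        44 ]

Scalar multiplication is elementwise: (4M)[i][j] = 4 * M[i][j].
  (4M)[0][0] = 4 * (-7) = -28
  (4M)[0][1] = 4 * (12) = 48
  (4M)[0][2] = 4 * (-13) = -52
  (4M)[1][0] = 4 * (-11) = -44
  (4M)[1][1] = 4 * (12) = 48
  (4M)[1][2] = 4 * (-14) = -56
  (4M)[2][0] = 4 * (-7) = -28
  (4M)[2][1] = 4 * (-14) = -56
  (4M)[2][2] = 4 * (11) = 44
4M =
[      -28        48       -52 ]
[      -44        48       -56 ]
[      -28       -56        44 ]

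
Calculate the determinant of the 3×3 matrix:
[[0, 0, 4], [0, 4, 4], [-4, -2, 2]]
64

Expansion along first row:
det = 0·det([[4,4],[-2,2]]) - 0·det([[0,4],[-4,2]]) + 4·det([[0,4],[-4,-2]])
    = 0·(4·2 - 4·-2) - 0·(0·2 - 4·-4) + 4·(0·-2 - 4·-4)
    = 0·16 - 0·16 + 4·16
    = 0 + 0 + 64 = 64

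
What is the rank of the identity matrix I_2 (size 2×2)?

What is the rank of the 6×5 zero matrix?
rank(I_2) = 2, rank(0) = 0

The identity I_2 has 2 columns that are the standard basis vectors e_1, …, e_2. These are linearly independent, so all 2 columns are pivots and rank(I_2) = 2.
The 6×5 zero matrix has every entry zero, so every row is the zero row and there are no pivots; rank(0) = 0.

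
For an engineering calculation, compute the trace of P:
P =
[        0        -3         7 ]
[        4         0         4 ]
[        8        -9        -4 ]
tr(P) = 0 + 0 - 4 = -4

The trace of a square matrix is the sum of its diagonal entries.
Diagonal entries of P: P[0][0] = 0, P[1][1] = 0, P[2][2] = -4.
tr(P) = 0 + 0 - 4 = -4.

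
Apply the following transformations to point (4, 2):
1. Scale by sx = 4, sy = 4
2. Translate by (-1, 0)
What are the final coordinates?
(15, 8)

Step 1: Scale (4, 2) by (sx, sy) = (4, 4) → (16, 8)
Step 2: Translate by (-1, 0) → (15, 8)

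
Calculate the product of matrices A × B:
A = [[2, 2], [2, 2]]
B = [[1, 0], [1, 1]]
[[4, 2], [4, 2]]

Matrix multiplication:
C[0][0] = 2×1 + 2×1 = 4
C[0][1] = 2×0 + 2×1 = 2
C[1][0] = 2×1 + 2×1 = 4
C[1][1] = 2×0 + 2×1 = 2
Result: [[4, 2], [4, 2]]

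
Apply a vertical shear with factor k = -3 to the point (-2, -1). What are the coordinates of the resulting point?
(-2, 5)

Shear matrix for vertical shear with factor k = -3:
[[1, 0], [-3, 1]]
Result: (-2, -1) → (-2, 5)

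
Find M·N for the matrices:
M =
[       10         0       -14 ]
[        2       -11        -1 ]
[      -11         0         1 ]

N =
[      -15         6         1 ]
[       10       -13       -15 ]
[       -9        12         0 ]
MN =
[      -24      -108        10 ]
[     -131       143       167 ]
[      156       -54       -11 ]

Matrix multiplication: (MN)[i][j] = sum over k of M[i][k] * N[k][j].
  (MN)[0][0] = (10)*(-15) + (0)*(10) + (-14)*(-9) = -24
  (MN)[0][1] = (10)*(6) + (0)*(-13) + (-14)*(12) = -108
  (MN)[0][2] = (10)*(1) + (0)*(-15) + (-14)*(0) = 10
  (MN)[1][0] = (2)*(-15) + (-11)*(10) + (-1)*(-9) = -131
  (MN)[1][1] = (2)*(6) + (-11)*(-13) + (-1)*(12) = 143
  (MN)[1][2] = (2)*(1) + (-11)*(-15) + (-1)*(0) = 167
  (MN)[2][0] = (-11)*(-15) + (0)*(10) + (1)*(-9) = 156
  (MN)[2][1] = (-11)*(6) + (0)*(-13) + (1)*(12) = -54
  (MN)[2][2] = (-11)*(1) + (0)*(-15) + (1)*(0) = -11
MN =
[      -24      -108        10 ]
[     -131       143       167 ]
[      156       -54       -11 ]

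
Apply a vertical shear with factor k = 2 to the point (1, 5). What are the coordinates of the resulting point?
(1, 7)

Shear matrix for vertical shear with factor k = 2:
[[1, 0], [2, 1]]
Result: (1, 5) → (1, 7)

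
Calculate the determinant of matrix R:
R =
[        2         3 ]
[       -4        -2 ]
det(R) = 8

For a 2×2 matrix [[a, b], [c, d]], det = a*d - b*c.
det(R) = (2)*(-2) - (3)*(-4) = -4 + 12 = 8.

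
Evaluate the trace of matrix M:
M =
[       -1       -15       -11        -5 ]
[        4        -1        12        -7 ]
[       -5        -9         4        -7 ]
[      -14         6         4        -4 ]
tr(M) = -1 - 1 + 4 - 4 = -2

The trace of a square matrix is the sum of its diagonal entries.
Diagonal entries of M: M[0][0] = -1, M[1][1] = -1, M[2][2] = 4, M[3][3] = -4.
tr(M) = -1 - 1 + 4 - 4 = -2.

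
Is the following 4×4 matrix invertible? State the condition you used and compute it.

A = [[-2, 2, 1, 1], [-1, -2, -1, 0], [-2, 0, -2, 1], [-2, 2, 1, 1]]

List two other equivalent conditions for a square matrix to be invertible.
No, not invertible; det(A) = 0 (two rows are equal, so the rows are linearly dependent). Equivalent conditions (failing for this A): rank(A) < 4; Ax = 0 has non-trivial solutions; 0 is an eigenvalue; the columns are linearly dependent.

To check invertibility, compute det(A).
In this matrix, row 0 and the last row are identical, so one row is a scalar multiple of another and the rows are linearly dependent.
A matrix with linearly dependent rows has det = 0 and is not invertible.
Equivalent failed conditions:
- rank(A) < 4.
- Ax = 0 has non-trivial solutions.
- 0 is an eigenvalue.
- The columns are linearly dependent.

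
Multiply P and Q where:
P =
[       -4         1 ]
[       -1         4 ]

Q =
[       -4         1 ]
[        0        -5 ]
PQ =
[       16        -9 ]
[        4       -21 ]

Matrix multiplication: (PQ)[i][j] = sum over k of P[i][k] * Q[k][j].
  (PQ)[0][0] = (-4)*(-4) + (1)*(0) = 16
  (PQ)[0][1] = (-4)*(1) + (1)*(-5) = -9
  (PQ)[1][0] = (-1)*(-4) + (4)*(0) = 4
  (PQ)[1][1] = (-1)*(1) + (4)*(-5) = -21
PQ =
[       16        -9 ]
[        4       -21 ]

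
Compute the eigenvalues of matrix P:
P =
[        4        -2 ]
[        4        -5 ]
λ = -4, 3

Solve det(P - λI) = 0. For a 2×2 matrix the characteristic equation is λ² - (trace)λ + det = 0.
trace(P) = a + d = 4 - 5 = -1.
det(P) = a*d - b*c = (4)*(-5) - (-2)*(4) = -20 + 8 = -12.
Characteristic equation: λ² - (-1)λ + (-12) = 0.
Discriminant = (-1)² - 4*(-12) = 1 + 48 = 49.
λ = (-1 ± √49) / 2 = (-1 ± 7) / 2 = -4, 3.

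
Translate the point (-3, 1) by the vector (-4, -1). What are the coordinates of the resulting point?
(-7, 0)

Translation by (-4, -1):
x' = -3 + -4 = -7
y' = 1 + -1 = 0
Homogeneous matrix: [[1, 0, -4], [0, 1, -1], [0, 0, 1]]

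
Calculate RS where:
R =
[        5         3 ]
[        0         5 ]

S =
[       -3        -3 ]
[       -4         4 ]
RS =
[      -27        -3 ]
[      -20        20 ]

Matrix multiplication: (RS)[i][j] = sum over k of R[i][k] * S[k][j].
  (RS)[0][0] = (5)*(-3) + (3)*(-4) = -27
  (RS)[0][1] = (5)*(-3) + (3)*(4) = -3
  (RS)[1][0] = (0)*(-3) + (5)*(-4) = -20
  (RS)[1][1] = (0)*(-3) + (5)*(4) = 20
RS =
[      -27        -3 ]
[      -20        20 ]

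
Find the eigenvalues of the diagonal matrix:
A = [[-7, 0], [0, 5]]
λ₁ = -7, λ₂ = 5

The characteristic polynomial of A is det(A - λI) = (-7 - λ)(5 - λ) = 0.
The roots are λ = -7 and λ = 5, so the eigenvalues are the diagonal entries.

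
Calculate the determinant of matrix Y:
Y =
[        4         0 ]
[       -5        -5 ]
det(Y) = -20

For a 2×2 matrix [[a, b], [c, d]], det = a*d - b*c.
det(Y) = (4)*(-5) - (0)*(-5) = -20 - 0 = -20.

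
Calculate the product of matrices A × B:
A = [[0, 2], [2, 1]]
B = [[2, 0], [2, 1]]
[[4, 2], [6, 1]]

Matrix multiplication:
C[0][0] = 0×2 + 2×2 = 4
C[0][1] = 0×0 + 2×1 = 2
C[1][0] = 2×2 + 1×2 = 6
C[1][1] = 2×0 + 1×1 = 1
Result: [[4, 2], [6, 1]]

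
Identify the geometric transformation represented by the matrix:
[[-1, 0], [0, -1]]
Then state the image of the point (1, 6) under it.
rotation by 180° (or reflection through origin); image of (1, 6) is (-1, -6)

This matches the form [[cos θ, -sin θ], [sin θ, cos θ]] of a rotation matrix; reading off cos θ and sin θ gives the angle.
The matrix [[-1, 0], [0, -1]] represents: rotation by 180° (or reflection through origin).
Applying it to (1, 6): [-1·1 + 0·6, 0·1 + -1·6] = (-1, -6).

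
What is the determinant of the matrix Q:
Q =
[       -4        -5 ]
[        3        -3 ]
det(Q) = 27

For a 2×2 matrix [[a, b], [c, d]], det = a*d - b*c.
det(Q) = (-4)*(-3) - (-5)*(3) = 12 + 15 = 27.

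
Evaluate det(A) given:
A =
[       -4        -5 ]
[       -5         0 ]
det(A) = -25

For a 2×2 matrix [[a, b], [c, d]], det = a*d - b*c.
det(A) = (-4)*(0) - (-5)*(-5) = 0 - 25 = -25.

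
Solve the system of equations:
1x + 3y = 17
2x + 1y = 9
x = 2, y = 5

Use elimination (row reduction):
Equation 1: 1x + 3y = 17.
Equation 2: 2x + 1y = 9.
Multiply Eq1 by 2 and Eq2 by 1: 2x + 6y = 34;  2x + 1y = 9.
Subtract: (-5)y = -25, so y = 5.
Back-substitute into Eq1: 1x + 3*(5) = 17, so x = 2.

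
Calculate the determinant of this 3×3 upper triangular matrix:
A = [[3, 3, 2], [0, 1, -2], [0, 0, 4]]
12

The determinant of a triangular matrix is the product of its diagonal entries (the off-diagonal entries above the diagonal do not affect it).
det(A) = (3) * (1) * (4) = 12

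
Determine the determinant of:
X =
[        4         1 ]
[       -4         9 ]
det(X) = 40

For a 2×2 matrix [[a, b], [c, d]], det = a*d - b*c.
det(X) = (4)*(9) - (1)*(-4) = 36 + 4 = 40.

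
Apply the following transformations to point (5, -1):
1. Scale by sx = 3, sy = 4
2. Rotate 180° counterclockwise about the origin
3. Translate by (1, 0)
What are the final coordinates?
(-14, 4)

Step 1: Scale → (15, -4)
Step 2: Rotate 180° → (-15, 4)
Step 3: Translate → (-14, 4)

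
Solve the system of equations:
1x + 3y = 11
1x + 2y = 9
x = 5, y = 2

Use elimination (row reduction):
Equation 1: 1x + 3y = 11.
Equation 2: 1x + 2y = 9.
Multiply Eq1 by 1 and Eq2 by 1: 1x + 3y = 11;  1x + 2y = 9.
Subtract: (-1)y = -2, so y = 2.
Back-substitute into Eq1: 1x + 3*(2) = 11, so x = 5.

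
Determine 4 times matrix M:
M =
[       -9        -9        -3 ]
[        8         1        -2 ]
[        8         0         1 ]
4M =
[      -36       -36       -12 ]
[       32         4        -8 ]
[       32         0         4 ]

Scalar multiplication is elementwise: (4M)[i][j] = 4 * M[i][j].
  (4M)[0][0] = 4 * (-9) = -36
  (4M)[0][1] = 4 * (-9) = -36
  (4M)[0][2] = 4 * (-3) = -12
  (4M)[1][0] = 4 * (8) = 32
  (4M)[1][1] = 4 * (1) = 4
  (4M)[1][2] = 4 * (-2) = -8
  (4M)[2][0] = 4 * (8) = 32
  (4M)[2][1] = 4 * (0) = 0
  (4M)[2][2] = 4 * (1) = 4
4M =
[      -36       -36       -12 ]
[       32         4        -8 ]
[       32         0         4 ]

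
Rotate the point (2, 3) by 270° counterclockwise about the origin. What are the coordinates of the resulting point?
(3, -2)

Rotation matrix R(θ) = [[cos θ, -sin θ], [sin θ, cos θ]]; for θ = 270°:
R = [[0, 1], [-1, 0]]
Result: R × [2, 3]ᵀ = [0·2 + (1)·3, -1·2 + (0)·3]ᵀ = (3, -2)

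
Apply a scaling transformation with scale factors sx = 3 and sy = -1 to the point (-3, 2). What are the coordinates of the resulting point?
(-9, -2)

Scaling matrix:
[[3, 0], [0, -1]]
Result: (-3 × 3, 2 × -1) = (-9, -2)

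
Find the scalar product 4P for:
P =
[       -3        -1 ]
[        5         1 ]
4P =
[      -12        -4 ]
[       20         4 ]

Scalar multiplication is elementwise: (4P)[i][j] = 4 * P[i][j].
  (4P)[0][0] = 4 * (-3) = -12
  (4P)[0][1] = 4 * (-1) = -4
  (4P)[1][0] = 4 * (5) = 20
  (4P)[1][1] = 4 * (1) = 4
4P =
[      -12        -4 ]
[       20         4 ]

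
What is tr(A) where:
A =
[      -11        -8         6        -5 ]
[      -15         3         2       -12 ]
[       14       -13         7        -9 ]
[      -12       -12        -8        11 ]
tr(A) = -11 + 3 + 7 + 11 = 10

The trace of a square matrix is the sum of its diagonal entries.
Diagonal entries of A: A[0][0] = -11, A[1][1] = 3, A[2][2] = 7, A[3][3] = 11.
tr(A) = -11 + 3 + 7 + 11 = 10.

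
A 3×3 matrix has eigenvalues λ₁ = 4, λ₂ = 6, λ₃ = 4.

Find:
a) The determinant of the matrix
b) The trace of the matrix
det = 96, trace = 14

Two standard eigenvalue identities:
- det(A) equals the product of the eigenvalues (counted with multiplicity).
- trace(A) equals the sum of the eigenvalues.
det(A) = (4)*(6)*(4) = 96.
trace(A) = 4 + 6 + 4 = 14.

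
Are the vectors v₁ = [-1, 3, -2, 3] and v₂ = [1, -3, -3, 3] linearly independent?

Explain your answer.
Yes, linearly independent

Two vectors are linearly dependent iff one is a scalar multiple of the other.
No single scalar k satisfies v₂ = k·v₁ (the ratios of corresponding entries disagree), so v₁ and v₂ are linearly independent.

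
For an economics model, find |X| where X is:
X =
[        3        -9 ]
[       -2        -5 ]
det(X) = -33

For a 2×2 matrix [[a, b], [c, d]], det = a*d - b*c.
det(X) = (3)*(-5) - (-9)*(-2) = -15 - 18 = -33.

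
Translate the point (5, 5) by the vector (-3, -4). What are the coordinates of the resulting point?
(2, 1)

Translation by (-3, -4):
x' = 5 + -3 = 2
y' = 5 + -4 = 1
Homogeneous matrix: [[1, 0, -3], [0, 1, -4], [0, 0, 1]]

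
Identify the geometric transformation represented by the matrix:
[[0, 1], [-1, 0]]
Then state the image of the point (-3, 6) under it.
rotation by 90° clockwise (i.e., 270° counterclockwise); image of (-3, 6) is (6, 3)

This matches the form [[cos θ, -sin θ], [sin θ, cos θ]] of a rotation matrix; reading off cos θ and sin θ gives the angle.
The matrix [[0, 1], [-1, 0]] represents: rotation by 90° clockwise (i.e., 270° counterclockwise).
Applying it to (-3, 6): [0·-3 + 1·6, -1·-3 + 0·6] = (6, 3).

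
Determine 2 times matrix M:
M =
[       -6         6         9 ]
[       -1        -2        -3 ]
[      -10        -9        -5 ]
2M =
[      -12        12        18 ]
[       -2        -4        -6 ]
[      -20       -18       -10 ]

Scalar multiplication is elementwise: (2M)[i][j] = 2 * M[i][j].
  (2M)[0][0] = 2 * (-6) = -12
  (2M)[0][1] = 2 * (6) = 12
  (2M)[0][2] = 2 * (9) = 18
  (2M)[1][0] = 2 * (-1) = -2
  (2M)[1][1] = 2 * (-2) = -4
  (2M)[1][2] = 2 * (-3) = -6
  (2M)[2][0] = 2 * (-10) = -20
  (2M)[2][1] = 2 * (-9) = -18
  (2M)[2][2] = 2 * (-5) = -10
2M =
[      -12        12        18 ]
[       -2        -4        -6 ]
[      -20       -18       -10 ]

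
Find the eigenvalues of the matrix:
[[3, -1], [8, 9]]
λ = 5 and λ = 7

Characteristic equation: det(A - λI) = 0
λ² - (trace)λ + (det) = 0
λ² - (12)λ + (35) = 0
λ² - 12λ + 35 = 0
Solving: λ = 5, 7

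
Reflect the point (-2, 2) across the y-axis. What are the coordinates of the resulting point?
(2, 2)

Reflection across y-axis: (-2, 2) → (2, 2)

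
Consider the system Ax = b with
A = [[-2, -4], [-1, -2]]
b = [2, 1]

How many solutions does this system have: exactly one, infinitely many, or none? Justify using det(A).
Infinitely many solutions

det(A) = (-2)*(-2) - (-4)*(-1) = 0, so A is singular (column 2 is 2 times column 1).
b = [2, 1] = -1 * column 1 of A, so b lies in the column space of A.
A singular matrix whose right-hand side is in its column space gives a 1-parameter family of solutions — infinitely many.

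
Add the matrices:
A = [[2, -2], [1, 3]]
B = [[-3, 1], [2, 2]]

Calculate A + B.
[[-1, -1], [3, 5]]

Add corresponding elements:
(2)+(-3)=-1
(-2)+(1)=-1
(1)+(2)=3
(3)+(2)=5
A + B = [[-1, -1], [3, 5]]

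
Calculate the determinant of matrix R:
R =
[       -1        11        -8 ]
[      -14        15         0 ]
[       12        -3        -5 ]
det(R) = 409

Expand along row 0 (cofactor expansion): det(R) = a*(e*i - f*h) - b*(d*i - f*g) + c*(d*h - e*g), where the 3×3 is [[a, b, c], [d, e, f], [g, h, i]].
Minor M_00 = (15)*(-5) - (0)*(-3) = -75 - 0 = -75.
Minor M_01 = (-14)*(-5) - (0)*(12) = 70 - 0 = 70.
Minor M_02 = (-14)*(-3) - (15)*(12) = 42 - 180 = -138.
det(R) = (-1)*(-75) - (11)*(70) + (-8)*(-138) = 75 - 770 + 1104 = 409.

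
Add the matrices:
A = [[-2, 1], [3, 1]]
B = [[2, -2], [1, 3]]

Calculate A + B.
[[0, -1], [4, 4]]

Add corresponding elements:
(-2)+(2)=0
(1)+(-2)=-1
(3)+(1)=4
(1)+(3)=4
A + B = [[0, -1], [4, 4]]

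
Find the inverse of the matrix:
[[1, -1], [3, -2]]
[[-2, 1], [-3, 1]]

For [[a,b],[c,d]], inverse = (1/det)·[[d,-b],[-c,a]]
det = 1·-2 - -1·3 = 1
Inverse = (1/1)·[[-2, 1], [-3, 1]]
        = [[-2, 1], [-3, 1]]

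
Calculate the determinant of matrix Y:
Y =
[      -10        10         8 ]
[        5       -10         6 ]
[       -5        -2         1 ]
det(Y) = -850

Expand along row 0 (cofactor expansion): det(Y) = a*(e*i - f*h) - b*(d*i - f*g) + c*(d*h - e*g), where the 3×3 is [[a, b, c], [d, e, f], [g, h, i]].
Minor M_00 = (-10)*(1) - (6)*(-2) = -10 + 12 = 2.
Minor M_01 = (5)*(1) - (6)*(-5) = 5 + 30 = 35.
Minor M_02 = (5)*(-2) - (-10)*(-5) = -10 - 50 = -60.
det(Y) = (-10)*(2) - (10)*(35) + (8)*(-60) = -20 - 350 - 480 = -850.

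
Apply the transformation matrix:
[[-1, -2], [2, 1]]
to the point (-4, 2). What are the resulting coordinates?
(0, -6)

Matrix multiplication:
[[-1, -2], [2, 1]] × [-4, 2]ᵀ
= [-1×-4 + -2×2, 2×-4 + 1×2]ᵀ
= [0.0000, -6.0000]ᵀ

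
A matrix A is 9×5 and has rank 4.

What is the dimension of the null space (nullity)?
1

The rank-nullity theorem for an m×n matrix states:
rank(A) + nullity(A) = n (the number of columns).
Here n = 5 and rank(A) = 4, so nullity(A) = 5 - 4 = 1.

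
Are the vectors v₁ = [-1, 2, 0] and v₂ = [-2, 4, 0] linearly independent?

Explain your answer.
No, linearly dependent (v₂ = 2·v₁)

Check whether there is a scalar k with v₂ = k·v₁.
Comparing components, k = 2 satisfies 2·[-1, 2, 0] = [-2, 4, 0].
Since v₂ is a scalar multiple of v₁, the two vectors are linearly dependent.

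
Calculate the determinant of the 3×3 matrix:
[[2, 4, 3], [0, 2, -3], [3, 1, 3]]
-36

Expansion along first row:
det = 2·det([[2,-3],[1,3]]) - 4·det([[0,-3],[3,3]]) + 3·det([[0,2],[3,1]])
    = 2·(2·3 - -3·1) - 4·(0·3 - -3·3) + 3·(0·1 - 2·3)
    = 2·9 - 4·9 + 3·-6
    = 18 + -36 + -18 = -36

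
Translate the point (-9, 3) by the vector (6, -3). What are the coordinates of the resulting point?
(-3, 0)

Translation by (6, -3):
x' = -9 + 6 = -3
y' = 3 + -3 = 0
Homogeneous matrix: [[1, 0, 6], [0, 1, -3], [0, 0, 1]]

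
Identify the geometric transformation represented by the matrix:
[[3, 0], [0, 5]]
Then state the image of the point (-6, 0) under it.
non-uniform scaling by (3, 5); image of (-6, 0) is (-18, 0)

This is diagonal with distinct entries, so it scales the x-axis by 3 and the y-axis by 5.
The matrix [[3, 0], [0, 5]] represents: non-uniform scaling by (3, 5).
Applying it to (-6, 0): [3·-6 + 0·0, 0·-6 + 5·0] = (-18, 0).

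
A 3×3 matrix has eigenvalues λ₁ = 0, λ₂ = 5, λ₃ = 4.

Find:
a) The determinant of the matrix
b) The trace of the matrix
det = 0, trace = 9

Two standard eigenvalue identities:
- det(A) equals the product of the eigenvalues (counted with multiplicity).
- trace(A) equals the sum of the eigenvalues.
det(A) = (0)*(5)*(4) = 0.
trace(A) = 0 + 5 + 4 = 9.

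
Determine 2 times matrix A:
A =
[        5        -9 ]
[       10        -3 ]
2A =
[       10       -18 ]
[       20        -6 ]

Scalar multiplication is elementwise: (2A)[i][j] = 2 * A[i][j].
  (2A)[0][0] = 2 * (5) = 10
  (2A)[0][1] = 2 * (-9) = -18
  (2A)[1][0] = 2 * (10) = 20
  (2A)[1][1] = 2 * (-3) = -6
2A =
[       10       -18 ]
[       20        -6 ]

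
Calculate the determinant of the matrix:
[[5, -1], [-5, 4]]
15

For a 2×2 matrix [[a, b], [c, d]], det = ad - bc
det = (5)(4) - (-1)(-5) = 20 - 5 = 15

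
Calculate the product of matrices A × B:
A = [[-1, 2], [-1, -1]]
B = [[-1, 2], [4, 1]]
[[9, 0], [-3, -3]]

Matrix multiplication:
C[0][0] = -1×-1 + 2×4 = 9
C[0][1] = -1×2 + 2×1 = 0
C[1][0] = -1×-1 + -1×4 = -3
C[1][1] = -1×2 + -1×1 = -3
Result: [[9, 0], [-3, -3]]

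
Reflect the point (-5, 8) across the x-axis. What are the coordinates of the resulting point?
(-5, -8)

Reflection across x-axis: (-5, 8) → (-5, -8)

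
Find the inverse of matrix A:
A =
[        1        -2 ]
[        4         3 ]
det(A) = 11
A⁻¹ =
[     3/11      2/11 ]
[    -4/11      1/11 ]

For a 2×2 matrix A = [[a, b], [c, d]] with det(A) ≠ 0, A⁻¹ = (1/det(A)) * [[d, -b], [-c, a]].
det(A) = (1)*(3) - (-2)*(4) = 3 + 8 = 11.
A⁻¹ = (1/11) * [[3, 2], [-4, 1]].
Dividing each entry by 11 and reducing:
A⁻¹ =
[     3/11      2/11 ]
[    -4/11      1/11 ]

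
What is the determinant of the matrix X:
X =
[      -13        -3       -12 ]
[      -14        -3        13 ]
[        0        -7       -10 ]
det(X) = -2329

Expand along row 0 (cofactor expansion): det(X) = a*(e*i - f*h) - b*(d*i - f*g) + c*(d*h - e*g), where the 3×3 is [[a, b, c], [d, e, f], [g, h, i]].
Minor M_00 = (-3)*(-10) - (13)*(-7) = 30 + 91 = 121.
Minor M_01 = (-14)*(-10) - (13)*(0) = 140 - 0 = 140.
Minor M_02 = (-14)*(-7) - (-3)*(0) = 98 - 0 = 98.
det(X) = (-13)*(121) - (-3)*(140) + (-12)*(98) = -1573 + 420 - 1176 = -2329.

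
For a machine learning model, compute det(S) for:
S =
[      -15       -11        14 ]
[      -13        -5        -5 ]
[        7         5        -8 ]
det(S) = 134

Expand along row 0 (cofactor expansion): det(S) = a*(e*i - f*h) - b*(d*i - f*g) + c*(d*h - e*g), where the 3×3 is [[a, b, c], [d, e, f], [g, h, i]].
Minor M_00 = (-5)*(-8) - (-5)*(5) = 40 + 25 = 65.
Minor M_01 = (-13)*(-8) - (-5)*(7) = 104 + 35 = 139.
Minor M_02 = (-13)*(5) - (-5)*(7) = -65 + 35 = -30.
det(S) = (-15)*(65) - (-11)*(139) + (14)*(-30) = -975 + 1529 - 420 = 134.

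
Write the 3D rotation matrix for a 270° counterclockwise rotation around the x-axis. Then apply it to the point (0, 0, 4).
R = [[1, 0, 0], [0, 0, 1], [0, -1, 0]]; R·(0, 0, 4) = (0, 4, 0)

Rotation matrix for 270° around x-axis:
cos(270°) = 0, sin(270°) = -1
R = [[1, 0, 0], [0, 0, 1], [0, -1, 0]]
Apply to (0, 0, 4): R·[0, 0, 4]ᵀ = (0, 4, 0)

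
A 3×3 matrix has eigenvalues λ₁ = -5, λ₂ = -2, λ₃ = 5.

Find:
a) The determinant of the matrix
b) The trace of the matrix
det = 50, trace = -2

Two standard eigenvalue identities:
- det(A) equals the product of the eigenvalues (counted with multiplicity).
- trace(A) equals the sum of the eigenvalues.
det(A) = (-5)*(-2)*(5) = 50.
trace(A) = -5 - 2 + 5 = -2.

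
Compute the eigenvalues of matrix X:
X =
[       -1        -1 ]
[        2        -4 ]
λ = -3, -2

Solve det(X - λI) = 0. For a 2×2 matrix the characteristic equation is λ² - (trace)λ + det = 0.
trace(X) = a + d = -1 - 4 = -5.
det(X) = a*d - b*c = (-1)*(-4) - (-1)*(2) = 4 + 2 = 6.
Characteristic equation: λ² - (-5)λ + (6) = 0.
Discriminant = (-5)² - 4*(6) = 25 - 24 = 1.
λ = (-5 ± √1) / 2 = (-5 ± 1) / 2 = -3, -2.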